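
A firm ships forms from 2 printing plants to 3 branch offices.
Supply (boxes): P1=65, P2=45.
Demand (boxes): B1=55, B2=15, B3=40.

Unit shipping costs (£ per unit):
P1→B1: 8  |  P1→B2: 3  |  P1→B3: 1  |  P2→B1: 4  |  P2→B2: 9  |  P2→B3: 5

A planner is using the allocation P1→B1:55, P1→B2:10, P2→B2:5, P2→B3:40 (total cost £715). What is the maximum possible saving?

Current plan cost = 55·8 + 10·3 + 5·9 + 40·5 = £715.
Optimal plan:
  P1–B1: 10 × £8 = £80
  P1–B2: 15 × £3 = £45
  P1–B3: 40 × £1 = £40
  P2–B1: 45 × £4 = £180
Optimal cost = £345.
Saving = 715 − 345 = £370.

370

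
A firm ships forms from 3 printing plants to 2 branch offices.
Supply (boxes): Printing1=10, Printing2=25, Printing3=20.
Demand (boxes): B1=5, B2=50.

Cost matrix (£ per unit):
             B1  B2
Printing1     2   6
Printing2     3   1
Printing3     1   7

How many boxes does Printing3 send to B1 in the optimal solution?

The minimum-cost plan:
  Printing1->B2: 10 × £6 = £60
  Printing2->B2: 25 × £1 = £25
  Printing3->B1: 5 × £1 = £5
  Printing3->B2: 15 × £7 = £105
Total cost = £195.
So Printing3→B1 carries 5 boxes.

5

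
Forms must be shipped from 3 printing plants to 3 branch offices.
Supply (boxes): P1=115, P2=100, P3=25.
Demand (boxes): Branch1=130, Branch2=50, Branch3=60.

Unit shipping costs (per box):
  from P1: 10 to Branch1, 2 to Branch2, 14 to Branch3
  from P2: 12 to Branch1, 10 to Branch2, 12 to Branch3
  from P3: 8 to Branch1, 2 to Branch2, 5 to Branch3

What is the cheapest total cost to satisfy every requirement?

One minimum-cost allocation:
  P1→Branch1: 65 × 10 = 650
  P1→Branch2: 50 × 2 = 100
  P2→Branch1: 65 × 12 = 780
  P2→Branch3: 35 × 12 = 420
  P3→Branch3: 25 × 5 = 125
Total = 650 + 100 + 780 + 420 + 125 = 2075.

2075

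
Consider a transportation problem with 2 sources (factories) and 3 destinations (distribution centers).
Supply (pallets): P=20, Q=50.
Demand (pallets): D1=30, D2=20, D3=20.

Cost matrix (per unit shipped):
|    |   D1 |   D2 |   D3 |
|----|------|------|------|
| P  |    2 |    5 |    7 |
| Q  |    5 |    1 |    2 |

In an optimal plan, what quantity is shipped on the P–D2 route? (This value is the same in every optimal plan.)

0

The minimum-cost plan:
  P–D1: 20 pallets
  Q–D1: 10 pallets
  Q–D2: 20 pallets
  Q–D3: 20 pallets
Total cost = 150.
The route P→D2 is not used.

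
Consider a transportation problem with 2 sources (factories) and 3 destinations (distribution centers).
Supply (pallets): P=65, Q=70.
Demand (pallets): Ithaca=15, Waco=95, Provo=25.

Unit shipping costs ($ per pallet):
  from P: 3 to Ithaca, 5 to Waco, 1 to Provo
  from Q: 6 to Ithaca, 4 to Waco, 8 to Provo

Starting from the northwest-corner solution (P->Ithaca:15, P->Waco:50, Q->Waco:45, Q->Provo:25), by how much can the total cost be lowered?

200

Current plan cost = 15·3 + 50·5 + 45·4 + 25·8 = $675.
Optimal plan:
  P→Ithaca: 15 × $3 = $45
  P→Waco: 25 × $5 = $125
  P→Provo: 25 × $1 = $25
  Q→Waco: 70 × $4 = $280
Optimal cost = $475.
Saving = 675 − 475 = $200.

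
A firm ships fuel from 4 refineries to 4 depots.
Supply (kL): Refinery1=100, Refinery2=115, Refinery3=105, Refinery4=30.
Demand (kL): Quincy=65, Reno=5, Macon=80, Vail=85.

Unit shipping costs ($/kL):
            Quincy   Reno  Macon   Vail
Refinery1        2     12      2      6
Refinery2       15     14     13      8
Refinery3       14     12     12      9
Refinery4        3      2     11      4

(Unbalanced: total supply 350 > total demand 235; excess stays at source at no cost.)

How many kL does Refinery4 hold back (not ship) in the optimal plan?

0

An optimal plan:
  Refinery1→Quincy: 40 × $2 = $80
  Refinery1→Macon: 60 × $2 = $120
  Refinery2→Vail: 85 × $8 = $680
  Refinery3→Macon: 20 × $12 = $240
  Refinery4→Quincy: 25 × $3 = $75
  Refinery4→Reno: 5 × $2 = $10
Total cost = $1205.
Refinery4 ships 30 of its 30, leaving 0.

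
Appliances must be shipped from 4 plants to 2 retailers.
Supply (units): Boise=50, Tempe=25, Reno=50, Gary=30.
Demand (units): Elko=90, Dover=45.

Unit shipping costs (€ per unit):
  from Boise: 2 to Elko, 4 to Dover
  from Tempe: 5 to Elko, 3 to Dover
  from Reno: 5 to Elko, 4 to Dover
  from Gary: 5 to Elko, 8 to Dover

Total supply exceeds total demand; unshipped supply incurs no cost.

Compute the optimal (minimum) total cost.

A cheapest plan:
  Boise→Elko: 50 × €2 = €100
  Tempe→Dover: 25 × €3 = €75
  Reno→Elko: 30 × €5 = €150
  Reno→Dover: 20 × €4 = €80
  Gary→Elko: 10 × €5 = €50
Total = 100 + 75 + 150 + 80 + 50 = €455.

455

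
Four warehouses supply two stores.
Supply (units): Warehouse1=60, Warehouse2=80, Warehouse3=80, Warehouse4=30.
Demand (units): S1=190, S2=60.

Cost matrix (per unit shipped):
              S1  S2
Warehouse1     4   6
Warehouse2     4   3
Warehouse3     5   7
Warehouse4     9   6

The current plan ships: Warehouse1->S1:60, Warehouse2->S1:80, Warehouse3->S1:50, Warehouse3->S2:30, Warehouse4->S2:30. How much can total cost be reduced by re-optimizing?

Current plan cost = 60·4 + 80·4 + 50·5 + 30·7 + 30·6 = 1200.
Optimal plan:
  Warehouse1→S1: 60 units
  Warehouse2→S1: 50 units
  Warehouse2→S2: 30 units
  Warehouse3→S1: 80 units
  Warehouse4→S2: 30 units
Optimal cost = 1110.
Saving = 1200 − 1110 = 90.

90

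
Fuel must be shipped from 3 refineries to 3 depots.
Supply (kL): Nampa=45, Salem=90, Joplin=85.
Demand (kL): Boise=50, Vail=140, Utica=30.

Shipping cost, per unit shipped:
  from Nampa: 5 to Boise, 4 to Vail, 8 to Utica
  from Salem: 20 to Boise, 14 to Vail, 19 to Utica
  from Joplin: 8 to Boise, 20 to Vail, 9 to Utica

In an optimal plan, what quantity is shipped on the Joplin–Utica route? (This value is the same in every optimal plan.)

Optimal shipments:
  Nampa->Vail: 45 × 4 = 180
  Salem->Vail: 90 × 14 = 1260
  Joplin->Boise: 50 × 8 = 400
  Joplin->Vail: 5 × 20 = 100
  Joplin->Utica: 30 × 9 = 270
Total cost = 2210.
So Joplin→Utica carries 30 kL.

30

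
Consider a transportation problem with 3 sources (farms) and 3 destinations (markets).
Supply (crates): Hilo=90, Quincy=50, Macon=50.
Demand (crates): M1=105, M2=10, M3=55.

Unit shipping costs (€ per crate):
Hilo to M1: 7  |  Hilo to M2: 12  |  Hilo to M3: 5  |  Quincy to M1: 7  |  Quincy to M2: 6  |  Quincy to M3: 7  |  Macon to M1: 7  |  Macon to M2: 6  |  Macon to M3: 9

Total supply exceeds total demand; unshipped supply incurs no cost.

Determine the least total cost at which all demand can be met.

1070

Optimal allocation:
  Hilo->M1: 15 × €7 = €105
  Hilo->M3: 55 × €5 = €275
  Quincy->M1: 40 × €7 = €280
  Quincy->M2: 10 × €6 = €60
  Macon->M1: 50 × €7 = €350
Total = 105 + 275 + 280 + 60 + 350 = €1070.
(Supply check: Hilo ships 70; Quincy ships 50; Macon ships 50.)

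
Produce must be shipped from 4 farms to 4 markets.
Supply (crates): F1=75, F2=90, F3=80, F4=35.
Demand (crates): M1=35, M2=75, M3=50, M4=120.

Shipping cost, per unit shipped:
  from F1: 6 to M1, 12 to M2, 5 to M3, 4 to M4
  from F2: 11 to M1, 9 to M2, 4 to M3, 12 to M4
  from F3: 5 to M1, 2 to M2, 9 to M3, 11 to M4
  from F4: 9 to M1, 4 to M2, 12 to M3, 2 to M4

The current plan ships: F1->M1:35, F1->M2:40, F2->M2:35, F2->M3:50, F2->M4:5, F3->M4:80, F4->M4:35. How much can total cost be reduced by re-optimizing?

1020

Current plan cost = 35·6 + 40·12 + 35·9 + 50·4 + 5·12 + 80·11 + 35·2 = 2215.
Optimal plan:
  F1–M4: 75 × 4 = 300
  F2–M1: 30 × 11 = 330
  F2–M3: 50 × 4 = 200
  F2–M4: 10 × 12 = 120
  F3–M1: 5 × 5 = 25
  F3–M2: 75 × 2 = 150
  F4–M4: 35 × 2 = 70
Optimal cost = 1195.
Saving = 2215 − 1195 = 1020.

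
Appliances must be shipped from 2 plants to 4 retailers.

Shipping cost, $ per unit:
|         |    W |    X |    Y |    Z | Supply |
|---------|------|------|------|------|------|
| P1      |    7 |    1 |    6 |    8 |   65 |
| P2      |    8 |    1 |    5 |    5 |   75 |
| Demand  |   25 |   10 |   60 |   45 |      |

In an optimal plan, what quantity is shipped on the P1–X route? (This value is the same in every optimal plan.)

10

The minimum-cost plan:
  P1 to W: 25 × $7 = $175
  P1 to X: 10 × $1 = $10
  P1 to Y: 30 × $6 = $180
  P2 to Y: 30 × $5 = $150
  P2 to Z: 45 × $5 = $225
Total cost = $740.
So P1→X carries 10 units.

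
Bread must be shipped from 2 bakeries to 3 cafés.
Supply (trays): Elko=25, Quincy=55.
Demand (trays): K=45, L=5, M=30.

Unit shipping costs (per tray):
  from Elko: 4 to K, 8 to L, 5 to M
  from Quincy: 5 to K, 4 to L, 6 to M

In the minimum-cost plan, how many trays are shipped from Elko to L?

0

Solving gives:
  Elko->K: 25 trays
  Quincy->K: 20 trays
  Quincy->L: 5 trays
  Quincy->M: 30 trays
Total cost = 400.
The route Elko→L is not used.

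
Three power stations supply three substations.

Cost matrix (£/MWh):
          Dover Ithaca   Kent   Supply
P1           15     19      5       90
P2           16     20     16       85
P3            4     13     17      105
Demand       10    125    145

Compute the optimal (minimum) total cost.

Optimal allocation:
  P1 to Kent: 90 MWh
  P2 to Ithaca: 30 MWh
  P2 to Kent: 55 MWh
  P3 to Dover: 10 MWh
  P3 to Ithaca: 95 MWh
Total cost = £3205.
(Supply check: P1 ships 90; P2 ships 85; P3 ships 105.)

3205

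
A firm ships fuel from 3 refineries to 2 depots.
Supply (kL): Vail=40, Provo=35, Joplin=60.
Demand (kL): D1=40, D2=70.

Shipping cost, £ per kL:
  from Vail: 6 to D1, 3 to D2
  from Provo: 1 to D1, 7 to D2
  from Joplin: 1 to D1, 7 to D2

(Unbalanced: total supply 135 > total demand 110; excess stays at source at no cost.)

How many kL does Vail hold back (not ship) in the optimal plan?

Minimum-cost shipments:
  Vail–D2: 40 × £3 = £120
  Provo–D1: 10 × £1 = £10
  Joplin–D1: 30 × £1 = £30
  Joplin–D2: 30 × £7 = £210
Total cost = £370.
Vail ships 40 of its 40, leaving 0.

0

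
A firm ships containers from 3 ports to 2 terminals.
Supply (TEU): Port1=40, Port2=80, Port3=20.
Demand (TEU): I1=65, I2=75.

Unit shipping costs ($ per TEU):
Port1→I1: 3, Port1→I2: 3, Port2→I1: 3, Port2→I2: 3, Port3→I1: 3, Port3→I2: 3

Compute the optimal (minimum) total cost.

420

Optimal allocation:
  Port1–I1: 40 × $3 = $120
  Port2–I1: 5 × $3 = $15
  Port2–I2: 75 × $3 = $225
  Port3–I1: 20 × $3 = $60
Total = 120 + 15 + 225 + 60 = $420.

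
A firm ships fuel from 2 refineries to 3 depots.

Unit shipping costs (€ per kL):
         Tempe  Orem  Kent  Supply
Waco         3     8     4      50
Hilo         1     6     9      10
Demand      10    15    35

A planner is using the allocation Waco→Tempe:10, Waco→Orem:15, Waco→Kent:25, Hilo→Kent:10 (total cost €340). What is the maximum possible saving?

70

Current plan cost = 10·3 + 15·8 + 25·4 + 10·9 = €340.
Optimal plan:
  Waco->Tempe: 10 × €3 = €30
  Waco->Orem: 5 × €8 = €40
  Waco->Kent: 35 × €4 = €140
  Hilo->Orem: 10 × €6 = €60
Optimal cost = €270.
Saving = 340 − 270 = €70.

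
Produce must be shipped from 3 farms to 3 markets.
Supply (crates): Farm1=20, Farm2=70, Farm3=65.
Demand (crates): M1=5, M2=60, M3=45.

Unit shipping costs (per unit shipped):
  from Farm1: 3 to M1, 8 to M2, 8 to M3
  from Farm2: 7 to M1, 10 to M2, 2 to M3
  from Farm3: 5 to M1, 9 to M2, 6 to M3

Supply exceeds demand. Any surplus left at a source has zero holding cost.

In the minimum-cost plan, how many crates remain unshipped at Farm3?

An optimal plan:
  Farm1->M1: 5 × 3 = 15
  Farm1->M2: 15 × 8 = 120
  Farm2->M3: 45 × 2 = 90
  Farm3->M2: 45 × 9 = 405
Total cost = 630.
Farm3 ships 45 of its 65, leaving 20.

20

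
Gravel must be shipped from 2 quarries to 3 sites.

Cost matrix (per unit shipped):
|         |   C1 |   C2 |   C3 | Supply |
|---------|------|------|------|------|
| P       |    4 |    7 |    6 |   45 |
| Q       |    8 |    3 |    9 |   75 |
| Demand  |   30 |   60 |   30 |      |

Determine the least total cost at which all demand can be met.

A cheapest plan:
  P→C1: 30 × 4 = 120
  P→C3: 15 × 6 = 90
  Q→C2: 60 × 3 = 180
  Q→C3: 15 × 9 = 135
Total = 120 + 90 + 180 + 135 = 525.

525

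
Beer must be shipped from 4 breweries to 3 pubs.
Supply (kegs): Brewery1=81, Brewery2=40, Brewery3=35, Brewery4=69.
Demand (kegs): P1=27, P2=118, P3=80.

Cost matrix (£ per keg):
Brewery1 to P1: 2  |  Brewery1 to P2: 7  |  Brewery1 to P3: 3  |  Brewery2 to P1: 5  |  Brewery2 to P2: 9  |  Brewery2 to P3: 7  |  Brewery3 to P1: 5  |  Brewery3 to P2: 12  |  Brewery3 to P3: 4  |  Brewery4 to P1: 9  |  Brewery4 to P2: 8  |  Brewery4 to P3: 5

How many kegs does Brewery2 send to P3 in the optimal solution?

0

Optimal shipments:
  Brewery1 to P1: 27 × £2 = £54
  Brewery1 to P2: 9 × £7 = £63
  Brewery1 to P3: 45 × £3 = £135
  Brewery2 to P2: 40 × £9 = £360
  Brewery3 to P3: 35 × £4 = £140
  Brewery4 to P2: 69 × £8 = £552
Total cost = £1304.
The route Brewery2→P3 is not used.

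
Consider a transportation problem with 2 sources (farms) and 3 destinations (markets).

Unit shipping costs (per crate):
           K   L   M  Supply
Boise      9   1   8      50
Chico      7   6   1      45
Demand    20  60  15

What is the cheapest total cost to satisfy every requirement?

An optimal shipping plan:
  Boise–L: 50 × 1 = 50
  Chico–K: 20 × 7 = 140
  Chico–L: 10 × 6 = 60
  Chico–M: 15 × 1 = 15
Total = 50 + 140 + 60 + 15 = 265.

265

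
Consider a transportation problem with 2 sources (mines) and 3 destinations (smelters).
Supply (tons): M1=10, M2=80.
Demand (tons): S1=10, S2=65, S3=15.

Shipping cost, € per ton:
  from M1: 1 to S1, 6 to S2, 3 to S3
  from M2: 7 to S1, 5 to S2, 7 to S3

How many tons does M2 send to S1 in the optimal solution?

0

Solving gives:
  M1 to S1: 10 × €1 = €10
  M2 to S2: 65 × €5 = €325
  M2 to S3: 15 × €7 = €105
Total cost = €440.
The route M2→S1 is not used.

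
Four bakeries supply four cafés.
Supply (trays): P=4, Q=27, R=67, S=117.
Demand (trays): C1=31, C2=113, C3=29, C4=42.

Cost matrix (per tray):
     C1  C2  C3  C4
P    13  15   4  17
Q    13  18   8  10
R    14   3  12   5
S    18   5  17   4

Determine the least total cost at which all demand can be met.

One minimum-cost allocation:
  P to C3: 4 × 4 = 16
  Q to C1: 2 × 13 = 26
  Q to C3: 25 × 8 = 200
  R to C1: 29 × 14 = 406
  R to C2: 38 × 3 = 114
  S to C2: 75 × 5 = 375
  S to C4: 42 × 4 = 168
Total = 16 + 26 + 200 + 406 + 114 + 375 + 168 = 1305.
(Supply check: P ships 4; Q ships 27; R ships 67; S ships 117.)

1305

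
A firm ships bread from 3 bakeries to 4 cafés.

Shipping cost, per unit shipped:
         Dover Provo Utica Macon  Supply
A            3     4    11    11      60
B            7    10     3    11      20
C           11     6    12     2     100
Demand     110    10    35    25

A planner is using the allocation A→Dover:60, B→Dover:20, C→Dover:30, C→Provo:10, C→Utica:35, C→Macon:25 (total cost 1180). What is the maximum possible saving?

100

Current plan cost = 60·3 + 20·7 + 30·11 + 10·6 + 35·12 + 25·2 = 1180.
Optimal plan:
  A–Dover: 60 × 3 = 180
  B–Utica: 20 × 3 = 60
  C–Dover: 50 × 11 = 550
  C–Provo: 10 × 6 = 60
  C–Utica: 15 × 12 = 180
  C–Macon: 25 × 2 = 50
Optimal cost = 1080.
Saving = 1180 − 1080 = 100.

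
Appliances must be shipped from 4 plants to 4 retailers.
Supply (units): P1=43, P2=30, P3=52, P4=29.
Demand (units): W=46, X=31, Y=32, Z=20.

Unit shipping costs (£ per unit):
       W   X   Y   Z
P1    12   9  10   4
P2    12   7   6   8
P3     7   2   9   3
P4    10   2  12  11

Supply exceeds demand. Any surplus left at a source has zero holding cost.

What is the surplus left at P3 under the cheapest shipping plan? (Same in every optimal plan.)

0

Minimum-cost shipments:
  P1→Z: 18 × £4 = £72
  P2→Y: 30 × £6 = £180
  P3→W: 46 × £7 = £322
  P3→X: 2 × £2 = £4
  P3→Y: 2 × £9 = £18
  P3→Z: 2 × £3 = £6
  P4→X: 29 × £2 = £58
Total cost = £660.
P3 ships 52 of its 52, leaving 0.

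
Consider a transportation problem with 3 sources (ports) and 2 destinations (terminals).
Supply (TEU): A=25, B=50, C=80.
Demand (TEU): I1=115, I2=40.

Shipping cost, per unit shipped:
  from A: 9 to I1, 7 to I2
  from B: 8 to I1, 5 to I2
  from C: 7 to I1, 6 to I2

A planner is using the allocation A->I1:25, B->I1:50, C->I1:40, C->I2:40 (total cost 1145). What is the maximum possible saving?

80

Current plan cost = 25·9 + 50·8 + 40·7 + 40·6 = 1145.
Optimal plan:
  A->I1: 25 × 9 = 225
  B->I1: 10 × 8 = 80
  B->I2: 40 × 5 = 200
  C->I1: 80 × 7 = 560
Optimal cost = 1065.
Saving = 1145 − 1065 = 80.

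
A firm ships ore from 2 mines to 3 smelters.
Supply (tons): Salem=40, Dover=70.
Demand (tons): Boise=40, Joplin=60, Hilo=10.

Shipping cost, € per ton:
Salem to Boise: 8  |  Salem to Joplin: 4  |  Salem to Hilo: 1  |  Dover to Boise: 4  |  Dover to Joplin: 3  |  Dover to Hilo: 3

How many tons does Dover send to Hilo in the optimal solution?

0

Optimal shipments:
  Salem–Joplin: 30 tons
  Salem–Hilo: 10 tons
  Dover–Boise: 40 tons
  Dover–Joplin: 30 tons
Total cost = €380.
The route Dover→Hilo is not used.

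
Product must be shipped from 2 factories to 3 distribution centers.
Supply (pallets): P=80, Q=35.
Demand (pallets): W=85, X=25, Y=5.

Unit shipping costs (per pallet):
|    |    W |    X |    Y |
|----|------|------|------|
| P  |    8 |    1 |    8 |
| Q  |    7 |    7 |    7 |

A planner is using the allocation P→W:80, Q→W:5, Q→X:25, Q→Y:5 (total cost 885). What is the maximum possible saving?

175

Current plan cost = 80·8 + 5·7 + 25·7 + 5·7 = 885.
Optimal plan:
  P→W: 50 × 8 = 400
  P→X: 25 × 1 = 25
  P→Y: 5 × 8 = 40
  Q→W: 35 × 7 = 245
Optimal cost = 710.
Saving = 885 − 710 = 175.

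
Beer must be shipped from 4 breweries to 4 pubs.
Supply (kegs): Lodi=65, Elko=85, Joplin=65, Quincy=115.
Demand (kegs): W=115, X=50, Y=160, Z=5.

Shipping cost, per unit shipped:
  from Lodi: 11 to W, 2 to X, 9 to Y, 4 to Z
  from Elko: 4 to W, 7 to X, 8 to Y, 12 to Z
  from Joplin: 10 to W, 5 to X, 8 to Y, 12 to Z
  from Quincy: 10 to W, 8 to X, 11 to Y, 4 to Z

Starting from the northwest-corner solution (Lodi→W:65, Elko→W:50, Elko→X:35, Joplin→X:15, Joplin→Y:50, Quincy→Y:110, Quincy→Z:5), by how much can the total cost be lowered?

570

Current plan cost = 65·11 + 50·4 + 35·7 + 15·5 + 50·8 + 110·11 + 5·4 = 2865.
Optimal plan:
  Lodi to X: 50 × 2 = 100
  Lodi to Y: 15 × 9 = 135
  Elko to W: 85 × 4 = 340
  Joplin to Y: 65 × 8 = 520
  Quincy to W: 30 × 10 = 300
  Quincy to Y: 80 × 11 = 880
  Quincy to Z: 5 × 4 = 20
Optimal cost = 2295.
Saving = 2865 − 2295 = 570.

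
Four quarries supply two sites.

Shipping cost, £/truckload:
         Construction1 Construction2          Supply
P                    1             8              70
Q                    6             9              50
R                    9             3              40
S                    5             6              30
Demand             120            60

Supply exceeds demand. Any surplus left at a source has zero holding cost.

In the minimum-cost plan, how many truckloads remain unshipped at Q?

Minimum-cost shipments:
  P→Construction1: 70 truckloads
  Q→Construction1: 40 truckloads
  R→Construction2: 40 truckloads
  S→Construction1: 10 truckloads
  S→Construction2: 20 truckloads
Total cost = £600.
Q ships 40 of its 50, leaving 10.

10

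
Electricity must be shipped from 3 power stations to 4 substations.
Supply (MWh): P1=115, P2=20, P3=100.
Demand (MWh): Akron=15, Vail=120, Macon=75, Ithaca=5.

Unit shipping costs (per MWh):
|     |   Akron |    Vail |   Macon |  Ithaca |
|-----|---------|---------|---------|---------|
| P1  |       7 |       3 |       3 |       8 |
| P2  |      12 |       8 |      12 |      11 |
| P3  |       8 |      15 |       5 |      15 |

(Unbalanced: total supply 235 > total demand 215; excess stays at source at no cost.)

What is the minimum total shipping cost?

One minimum-cost allocation:
  P1–Vail: 115 MWh
  P2–Vail: 5 MWh
  P2–Ithaca: 5 MWh
  P3–Akron: 15 MWh
  P3–Macon: 75 MWh
Total cost = 935.

935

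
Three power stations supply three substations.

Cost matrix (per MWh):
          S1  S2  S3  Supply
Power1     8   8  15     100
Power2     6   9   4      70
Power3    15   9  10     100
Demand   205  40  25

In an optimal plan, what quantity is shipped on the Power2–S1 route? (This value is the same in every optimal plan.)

70

The minimum-cost plan:
  Power1–S1: 100 × 8 = 800
  Power2–S1: 70 × 6 = 420
  Power3–S1: 35 × 15 = 525
  Power3–S2: 40 × 9 = 360
  Power3–S3: 25 × 10 = 250
Total cost = 2355.
So Power2→S1 carries 70 MWh.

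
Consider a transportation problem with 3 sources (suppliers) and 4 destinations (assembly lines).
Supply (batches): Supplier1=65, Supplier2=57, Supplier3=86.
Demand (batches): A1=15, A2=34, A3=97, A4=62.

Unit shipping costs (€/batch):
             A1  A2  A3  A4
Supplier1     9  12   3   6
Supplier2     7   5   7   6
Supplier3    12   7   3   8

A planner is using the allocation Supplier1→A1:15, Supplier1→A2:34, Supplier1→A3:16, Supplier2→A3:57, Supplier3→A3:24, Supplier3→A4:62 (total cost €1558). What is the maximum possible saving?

620

Current plan cost = 15·9 + 34·12 + 16·3 + 57·7 + 24·3 + 62·8 = €1558.
Optimal plan:
  Supplier1 to A3: 11 × €3 = €33
  Supplier1 to A4: 54 × €6 = €324
  Supplier2 to A1: 15 × €7 = €105
  Supplier2 to A2: 34 × €5 = €170
  Supplier2 to A4: 8 × €6 = €48
  Supplier3 to A3: 86 × €3 = €258
Optimal cost = €938.
Saving = 1558 − 938 = €620.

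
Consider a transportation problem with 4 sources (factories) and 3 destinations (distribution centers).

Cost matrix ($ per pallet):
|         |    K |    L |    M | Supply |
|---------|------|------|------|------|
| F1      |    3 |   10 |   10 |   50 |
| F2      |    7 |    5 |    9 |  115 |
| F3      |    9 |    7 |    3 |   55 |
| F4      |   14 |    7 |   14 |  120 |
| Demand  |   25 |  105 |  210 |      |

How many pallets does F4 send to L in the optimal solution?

Solving gives:
  F1→K: 25 × $3 = $75
  F1→M: 25 × $10 = $250
  F2→M: 115 × $9 = $1035
  F3→M: 55 × $3 = $165
  F4→L: 105 × $7 = $735
  F4→M: 15 × $14 = $210
Total cost = $2470.
So F4→L carries 105 pallets.

105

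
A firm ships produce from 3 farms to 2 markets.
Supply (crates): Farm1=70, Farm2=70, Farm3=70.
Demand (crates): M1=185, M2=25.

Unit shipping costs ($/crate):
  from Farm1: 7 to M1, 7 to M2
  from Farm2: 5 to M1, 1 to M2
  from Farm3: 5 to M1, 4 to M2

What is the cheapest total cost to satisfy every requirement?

An optimal shipping plan:
  Farm1→M1: 70 × $7 = $490
  Farm2→M1: 45 × $5 = $225
  Farm2→M2: 25 × $1 = $25
  Farm3→M1: 70 × $5 = $350
Total = 490 + 225 + 25 + 350 = $1090.
(Supply check: Farm1 ships 70; Farm2 ships 70; Farm3 ships 70.)

1090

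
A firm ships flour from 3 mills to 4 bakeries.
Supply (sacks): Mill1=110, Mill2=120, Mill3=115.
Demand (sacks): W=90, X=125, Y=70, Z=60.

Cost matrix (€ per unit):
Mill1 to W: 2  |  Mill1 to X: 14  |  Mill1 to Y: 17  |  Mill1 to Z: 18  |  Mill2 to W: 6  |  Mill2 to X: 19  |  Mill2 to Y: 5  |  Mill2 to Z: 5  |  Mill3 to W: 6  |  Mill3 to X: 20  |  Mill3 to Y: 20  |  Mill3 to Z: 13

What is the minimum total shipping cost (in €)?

3110

A cheapest plan:
  Mill1–X: 110 × €14 = €1540
  Mill2–Y: 70 × €5 = €350
  Mill2–Z: 50 × €5 = €250
  Mill3–W: 90 × €6 = €540
  Mill3–X: 15 × €20 = €300
  Mill3–Z: 10 × €13 = €130
Total = 1540 + 350 + 250 + 540 + 300 + 130 = €3110.
(Supply check: Mill1 ships 110; Mill2 ships 120; Mill3 ships 115.)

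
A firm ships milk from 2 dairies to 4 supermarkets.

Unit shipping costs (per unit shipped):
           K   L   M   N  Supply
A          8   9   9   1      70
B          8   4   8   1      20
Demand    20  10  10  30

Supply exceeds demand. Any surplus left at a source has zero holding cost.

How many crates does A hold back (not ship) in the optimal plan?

20

An optimal plan:
  A–K: 20 crates
  A–N: 30 crates
  B–L: 10 crates
  B–M: 10 crates
Total cost = 310.
A ships 50 of its 70, leaving 20.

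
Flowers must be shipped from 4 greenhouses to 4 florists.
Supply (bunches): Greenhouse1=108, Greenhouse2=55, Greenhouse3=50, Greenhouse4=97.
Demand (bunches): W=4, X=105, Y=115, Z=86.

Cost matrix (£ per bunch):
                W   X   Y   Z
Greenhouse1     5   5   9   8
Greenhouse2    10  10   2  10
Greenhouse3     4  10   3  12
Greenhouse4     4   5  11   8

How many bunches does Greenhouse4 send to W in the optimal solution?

Solving gives:
  Greenhouse1–X: 98 bunches
  Greenhouse1–Y: 10 bunches
  Greenhouse2–Y: 55 bunches
  Greenhouse3–Y: 50 bunches
  Greenhouse4–W: 4 bunches
  Greenhouse4–X: 7 bunches
  Greenhouse4–Z: 86 bunches
Total cost = £1579.
So Greenhouse4→W carries 4 bunches.

4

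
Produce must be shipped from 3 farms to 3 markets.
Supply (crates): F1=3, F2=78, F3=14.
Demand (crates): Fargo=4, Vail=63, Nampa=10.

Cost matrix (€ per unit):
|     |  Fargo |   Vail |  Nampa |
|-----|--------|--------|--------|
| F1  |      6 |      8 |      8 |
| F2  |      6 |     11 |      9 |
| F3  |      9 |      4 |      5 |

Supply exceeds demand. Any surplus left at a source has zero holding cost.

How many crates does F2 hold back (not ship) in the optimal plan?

Minimum-cost shipments:
  F1–Vail: 3 × €8 = €24
  F2–Fargo: 4 × €6 = €24
  F2–Vail: 46 × €11 = €506
  F2–Nampa: 10 × €9 = €90
  F3–Vail: 14 × €4 = €56
Total cost = €700.
F2 ships 60 of its 78, leaving 18.

18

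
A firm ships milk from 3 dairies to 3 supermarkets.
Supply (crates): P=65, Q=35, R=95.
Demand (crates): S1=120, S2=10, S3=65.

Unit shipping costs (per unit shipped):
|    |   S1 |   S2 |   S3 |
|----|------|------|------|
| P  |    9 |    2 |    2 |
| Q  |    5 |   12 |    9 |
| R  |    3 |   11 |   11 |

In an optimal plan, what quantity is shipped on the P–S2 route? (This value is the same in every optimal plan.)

Optimal shipments:
  P–S2: 10 × 2 = 20
  P–S3: 55 × 2 = 110
  Q–S1: 25 × 5 = 125
  Q–S3: 10 × 9 = 90
  R–S1: 95 × 3 = 285
Total cost = 630.
So P→S2 carries 10 crates.

10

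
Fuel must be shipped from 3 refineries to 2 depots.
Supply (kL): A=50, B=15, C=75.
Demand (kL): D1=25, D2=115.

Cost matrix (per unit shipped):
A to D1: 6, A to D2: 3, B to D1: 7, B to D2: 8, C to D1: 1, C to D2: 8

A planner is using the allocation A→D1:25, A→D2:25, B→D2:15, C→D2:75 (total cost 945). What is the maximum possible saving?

250

Current plan cost = 25·6 + 25·3 + 15·8 + 75·8 = 945.
Optimal plan:
  A–D2: 50 kL
  B–D2: 15 kL
  C–D1: 25 kL
  C–D2: 50 kL
Optimal cost = 695.
Saving = 945 − 695 = 250.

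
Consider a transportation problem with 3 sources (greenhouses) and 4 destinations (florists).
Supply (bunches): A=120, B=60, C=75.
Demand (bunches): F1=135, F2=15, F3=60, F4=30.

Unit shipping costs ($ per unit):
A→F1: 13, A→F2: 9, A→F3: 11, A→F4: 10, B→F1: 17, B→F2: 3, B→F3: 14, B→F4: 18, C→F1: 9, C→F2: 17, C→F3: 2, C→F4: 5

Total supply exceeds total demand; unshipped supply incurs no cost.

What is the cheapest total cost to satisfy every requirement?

A cheapest plan:
  A→F1: 105 bunches
  A→F4: 15 bunches
  B→F1: 30 bunches
  B→F2: 15 bunches
  C→F3: 60 bunches
  C→F4: 15 bunches
Total cost = $2265.
(Supply check: A ships 120; B ships 45; C ships 75.)

2265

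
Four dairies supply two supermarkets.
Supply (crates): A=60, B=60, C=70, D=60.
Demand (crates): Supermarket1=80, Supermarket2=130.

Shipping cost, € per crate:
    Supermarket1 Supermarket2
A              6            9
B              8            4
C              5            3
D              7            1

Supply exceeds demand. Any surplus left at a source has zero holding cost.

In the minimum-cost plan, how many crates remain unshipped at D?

An optimal plan:
  A–Supermarket1: 20 × €6 = €120
  B–Supermarket2: 60 × €4 = €240
  C–Supermarket1: 60 × €5 = €300
  C–Supermarket2: 10 × €3 = €30
  D–Supermarket2: 60 × €1 = €60
Total cost = €750.
D ships 60 of its 60, leaving 0.

0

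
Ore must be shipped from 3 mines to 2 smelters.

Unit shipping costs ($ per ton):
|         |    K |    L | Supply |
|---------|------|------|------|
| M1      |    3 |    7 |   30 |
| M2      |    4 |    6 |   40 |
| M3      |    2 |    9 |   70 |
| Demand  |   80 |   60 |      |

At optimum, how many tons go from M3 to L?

The minimum-cost plan:
  M1→K: 10 × $3 = $30
  M1→L: 20 × $7 = $140
  M2→L: 40 × $6 = $240
  M3→K: 70 × $2 = $140
Total cost = $550.
The route M3→L is not used.

0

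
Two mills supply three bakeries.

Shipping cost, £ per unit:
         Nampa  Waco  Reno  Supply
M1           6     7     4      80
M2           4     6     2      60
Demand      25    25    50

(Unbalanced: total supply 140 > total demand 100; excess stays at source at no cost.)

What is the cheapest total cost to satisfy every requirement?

An optimal shipping plan:
  M1–Nampa: 15 × £6 = £90
  M1–Waco: 25 × £7 = £175
  M2–Nampa: 10 × £4 = £40
  M2–Reno: 50 × £2 = £100
Total = 90 + 175 + 40 + 100 = £405.
(Supply check: M1 ships 40; M2 ships 60.)

405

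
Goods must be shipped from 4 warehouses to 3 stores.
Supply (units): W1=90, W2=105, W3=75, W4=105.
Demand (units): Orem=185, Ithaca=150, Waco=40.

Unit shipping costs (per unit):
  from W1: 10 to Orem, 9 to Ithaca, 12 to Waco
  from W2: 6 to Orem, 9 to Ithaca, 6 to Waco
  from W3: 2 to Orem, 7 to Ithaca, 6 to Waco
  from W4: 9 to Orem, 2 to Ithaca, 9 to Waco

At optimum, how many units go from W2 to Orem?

65

The minimum-cost plan:
  W1 to Orem: 45 units
  W1 to Ithaca: 45 units
  W2 to Orem: 65 units
  W2 to Waco: 40 units
  W3 to Orem: 75 units
  W4 to Ithaca: 105 units
Total cost = 1845.
So W2→Orem carries 65 units.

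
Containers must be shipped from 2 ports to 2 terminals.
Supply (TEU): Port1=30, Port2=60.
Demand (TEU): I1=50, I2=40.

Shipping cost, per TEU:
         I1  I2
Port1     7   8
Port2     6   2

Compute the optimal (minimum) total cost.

A cheapest plan:
  Port1–I1: 30 × 7 = 210
  Port2–I1: 20 × 6 = 120
  Port2–I2: 40 × 2 = 80
Total = 210 + 120 + 80 = 410.

410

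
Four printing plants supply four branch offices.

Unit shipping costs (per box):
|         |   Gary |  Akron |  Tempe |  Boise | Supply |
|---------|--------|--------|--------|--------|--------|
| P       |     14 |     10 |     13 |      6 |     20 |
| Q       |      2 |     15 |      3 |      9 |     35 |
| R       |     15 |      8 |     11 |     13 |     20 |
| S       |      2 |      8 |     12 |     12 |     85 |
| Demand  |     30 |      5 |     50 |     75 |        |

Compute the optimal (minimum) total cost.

An optimal shipping plan:
  P→Boise: 20 × 6 = 120
  Q→Tempe: 35 × 3 = 105
  R→Akron: 5 × 8 = 40
  R→Tempe: 15 × 11 = 165
  S→Gary: 30 × 2 = 60
  S→Boise: 55 × 12 = 660
Total = 120 + 105 + 40 + 165 + 60 + 660 = 1150.
(Supply check: P ships 20; Q ships 35; R ships 20; S ships 85.)

1150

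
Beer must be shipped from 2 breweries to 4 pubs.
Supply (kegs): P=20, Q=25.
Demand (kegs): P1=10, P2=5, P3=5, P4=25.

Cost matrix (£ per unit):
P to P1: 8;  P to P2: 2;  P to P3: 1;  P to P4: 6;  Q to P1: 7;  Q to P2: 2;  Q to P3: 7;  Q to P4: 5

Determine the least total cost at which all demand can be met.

220

Optimal allocation:
  P to P1: 10 × £8 = £80
  P to P2: 5 × £2 = £10
  P to P3: 5 × £1 = £5
  Q to P4: 25 × £5 = £125
Total = 80 + 10 + 5 + 125 = £220.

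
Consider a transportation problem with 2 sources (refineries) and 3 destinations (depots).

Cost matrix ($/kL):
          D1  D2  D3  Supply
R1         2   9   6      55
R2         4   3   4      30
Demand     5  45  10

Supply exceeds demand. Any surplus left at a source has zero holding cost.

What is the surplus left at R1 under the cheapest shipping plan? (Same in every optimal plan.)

An optimal plan:
  R1–D1: 5 × $2 = $10
  R1–D2: 15 × $9 = $135
  R1–D3: 10 × $6 = $60
  R2–D2: 30 × $3 = $90
Total cost = $295.
R1 ships 30 of its 55, leaving 25.

25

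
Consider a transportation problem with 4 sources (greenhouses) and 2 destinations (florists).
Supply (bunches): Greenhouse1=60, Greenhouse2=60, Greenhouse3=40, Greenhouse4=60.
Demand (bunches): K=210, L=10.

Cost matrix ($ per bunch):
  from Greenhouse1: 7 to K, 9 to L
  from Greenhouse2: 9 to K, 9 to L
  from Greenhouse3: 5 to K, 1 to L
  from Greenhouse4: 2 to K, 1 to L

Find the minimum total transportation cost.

One minimum-cost allocation:
  Greenhouse1–K: 60 × $7 = $420
  Greenhouse2–K: 60 × $9 = $540
  Greenhouse3–K: 30 × $5 = $150
  Greenhouse3–L: 10 × $1 = $10
  Greenhouse4–K: 60 × $2 = $120
Total = 420 + 540 + 150 + 10 + 120 = $1240.

1240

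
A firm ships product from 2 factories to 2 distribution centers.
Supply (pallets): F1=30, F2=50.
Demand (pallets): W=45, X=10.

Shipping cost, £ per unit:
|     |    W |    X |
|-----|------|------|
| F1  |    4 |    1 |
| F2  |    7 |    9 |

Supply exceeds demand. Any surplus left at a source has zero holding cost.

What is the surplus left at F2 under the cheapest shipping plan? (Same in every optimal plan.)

Minimum-cost shipments:
  F1->W: 20 × £4 = £80
  F1->X: 10 × £1 = £10
  F2->W: 25 × £7 = £175
Total cost = £265.
F2 ships 25 of its 50, leaving 25.

25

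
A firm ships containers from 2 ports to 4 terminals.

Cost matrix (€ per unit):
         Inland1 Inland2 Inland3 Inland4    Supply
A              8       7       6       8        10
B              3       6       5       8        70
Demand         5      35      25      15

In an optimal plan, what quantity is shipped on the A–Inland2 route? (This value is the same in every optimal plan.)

0

The minimum-cost plan:
  A to Inland4: 10 TEU
  B to Inland1: 5 TEU
  B to Inland2: 35 TEU
  B to Inland3: 25 TEU
  B to Inland4: 5 TEU
Total cost = €470.
The route A→Inland2 is not used.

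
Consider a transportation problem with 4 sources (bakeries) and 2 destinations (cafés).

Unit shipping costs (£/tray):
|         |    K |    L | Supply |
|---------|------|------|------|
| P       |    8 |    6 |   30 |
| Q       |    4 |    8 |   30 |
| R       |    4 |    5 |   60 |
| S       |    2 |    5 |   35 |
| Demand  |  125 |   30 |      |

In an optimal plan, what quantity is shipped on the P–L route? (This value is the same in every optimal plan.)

Solving gives:
  P→L: 30 × £6 = £180
  Q→K: 30 × £4 = £120
  R→K: 60 × £4 = £240
  S→K: 35 × £2 = £70
Total cost = £610.
So P→L carries 30 trays.

30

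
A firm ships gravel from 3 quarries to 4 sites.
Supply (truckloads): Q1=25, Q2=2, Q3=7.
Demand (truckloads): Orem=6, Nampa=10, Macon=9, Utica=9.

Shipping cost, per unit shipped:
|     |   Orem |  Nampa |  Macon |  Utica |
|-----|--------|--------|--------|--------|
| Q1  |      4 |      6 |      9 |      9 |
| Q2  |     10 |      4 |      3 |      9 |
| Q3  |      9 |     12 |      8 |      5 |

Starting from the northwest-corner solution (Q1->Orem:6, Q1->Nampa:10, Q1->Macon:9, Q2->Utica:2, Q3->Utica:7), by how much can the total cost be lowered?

12

Current plan cost = 6·4 + 10·6 + 9·9 + 2·9 + 7·5 = 218.
Optimal plan:
  Q1→Orem: 6 × 4 = 24
  Q1→Nampa: 10 × 6 = 60
  Q1→Macon: 7 × 9 = 63
  Q1→Utica: 2 × 9 = 18
  Q2→Macon: 2 × 3 = 6
  Q3→Utica: 7 × 5 = 35
Optimal cost = 206.
Saving = 218 − 206 = 12.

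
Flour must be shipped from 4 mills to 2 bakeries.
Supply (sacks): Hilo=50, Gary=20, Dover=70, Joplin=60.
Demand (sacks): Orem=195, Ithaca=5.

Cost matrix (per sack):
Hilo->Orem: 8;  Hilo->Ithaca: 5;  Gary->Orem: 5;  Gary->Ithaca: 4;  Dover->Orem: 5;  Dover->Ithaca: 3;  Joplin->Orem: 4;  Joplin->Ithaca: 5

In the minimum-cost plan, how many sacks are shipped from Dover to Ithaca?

Solving gives:
  Hilo to Orem: 45 × 8 = 360
  Hilo to Ithaca: 5 × 5 = 25
  Gary to Orem: 20 × 5 = 100
  Dover to Orem: 70 × 5 = 350
  Joplin to Orem: 60 × 4 = 240
Total cost = 1075.
The route Dover→Ithaca is not used.

0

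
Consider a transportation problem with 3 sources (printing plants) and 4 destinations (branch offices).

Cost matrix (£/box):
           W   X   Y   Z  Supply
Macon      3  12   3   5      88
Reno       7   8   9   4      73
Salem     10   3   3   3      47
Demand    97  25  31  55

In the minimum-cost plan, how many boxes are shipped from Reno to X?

Optimal shipments:
  Macon->W: 79 × £3 = £237
  Macon->Y: 9 × £3 = £27
  Reno->W: 18 × £7 = £126
  Reno->Z: 55 × £4 = £220
  Salem->X: 25 × £3 = £75
  Salem->Y: 22 × £3 = £66
Total cost = £751.
The route Reno→X is not used.

0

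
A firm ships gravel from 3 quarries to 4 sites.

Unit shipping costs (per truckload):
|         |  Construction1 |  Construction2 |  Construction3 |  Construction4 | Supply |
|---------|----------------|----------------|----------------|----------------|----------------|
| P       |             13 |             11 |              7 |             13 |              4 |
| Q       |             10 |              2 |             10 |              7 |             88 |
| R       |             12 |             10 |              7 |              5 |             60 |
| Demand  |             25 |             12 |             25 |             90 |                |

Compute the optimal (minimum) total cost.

A cheapest plan:
  P–Construction3: 4 × 7 = 28
  Q–Construction1: 25 × 10 = 250
  Q–Construction2: 12 × 2 = 24
  Q–Construction4: 51 × 7 = 357
  R–Construction3: 21 × 7 = 147
  R–Construction4: 39 × 5 = 195
Total = 28 + 250 + 24 + 357 + 147 + 195 = 1001.

1001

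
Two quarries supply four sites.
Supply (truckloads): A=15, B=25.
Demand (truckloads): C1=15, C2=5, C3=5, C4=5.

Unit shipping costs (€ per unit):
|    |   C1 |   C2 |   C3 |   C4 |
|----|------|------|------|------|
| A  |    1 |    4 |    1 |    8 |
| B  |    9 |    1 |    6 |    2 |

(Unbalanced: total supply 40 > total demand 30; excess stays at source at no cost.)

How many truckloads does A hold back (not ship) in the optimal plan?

Minimum-cost shipments:
  A to C1: 15 × €1 = €15
  B to C2: 5 × €1 = €5
  B to C3: 5 × €6 = €30
  B to C4: 5 × €2 = €10
Total cost = €60.
A ships 15 of its 15, leaving 0.

0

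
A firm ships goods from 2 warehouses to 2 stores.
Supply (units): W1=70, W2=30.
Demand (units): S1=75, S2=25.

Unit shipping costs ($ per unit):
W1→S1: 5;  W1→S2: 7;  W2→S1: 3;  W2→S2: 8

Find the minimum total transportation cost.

Optimal allocation:
  W1–S1: 45 units
  W1–S2: 25 units
  W2–S1: 30 units
Total cost = $490.

490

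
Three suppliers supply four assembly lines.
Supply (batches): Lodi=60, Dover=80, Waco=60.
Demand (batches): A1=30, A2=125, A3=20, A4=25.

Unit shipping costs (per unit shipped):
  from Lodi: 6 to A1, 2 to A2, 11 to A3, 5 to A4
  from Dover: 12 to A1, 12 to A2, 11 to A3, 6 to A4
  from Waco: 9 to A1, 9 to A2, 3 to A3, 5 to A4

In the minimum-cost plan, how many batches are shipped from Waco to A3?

Solving gives:
  Lodi->A2: 60 batches
  Dover->A2: 55 batches
  Dover->A4: 25 batches
  Waco->A1: 30 batches
  Waco->A2: 10 batches
  Waco->A3: 20 batches
Total cost = 1350.
So Waco→A3 carries 20 batches.

20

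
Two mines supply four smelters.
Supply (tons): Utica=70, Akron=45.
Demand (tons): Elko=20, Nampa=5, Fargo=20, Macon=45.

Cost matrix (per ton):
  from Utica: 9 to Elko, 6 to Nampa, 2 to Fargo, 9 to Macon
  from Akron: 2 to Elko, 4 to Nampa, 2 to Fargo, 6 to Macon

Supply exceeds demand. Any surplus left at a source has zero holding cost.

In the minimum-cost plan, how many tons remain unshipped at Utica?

An optimal plan:
  Utica→Nampa: 5 × 6 = 30
  Utica→Fargo: 20 × 2 = 40
  Utica→Macon: 20 × 9 = 180
  Akron→Elko: 20 × 2 = 40
  Akron→Macon: 25 × 6 = 150
Total cost = 440.
Utica ships 45 of its 70, leaving 25.

25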